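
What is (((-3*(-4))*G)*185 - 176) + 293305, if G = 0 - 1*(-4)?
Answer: 302009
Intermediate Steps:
G = 4 (G = 0 + 4 = 4)
(((-3*(-4))*G)*185 - 176) + 293305 = ((-3*(-4)*4)*185 - 176) + 293305 = ((12*4)*185 - 176) + 293305 = (48*185 - 176) + 293305 = (8880 - 176) + 293305 = 8704 + 293305 = 302009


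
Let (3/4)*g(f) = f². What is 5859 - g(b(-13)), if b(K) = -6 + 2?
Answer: 17513/3 ≈ 5837.7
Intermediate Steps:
b(K) = -4
g(f) = 4*f²/3
5859 - g(b(-13)) = 5859 - 4*(-4)²/3 = 5859 - 4*16/3 = 5859 - 1*64/3 = 5859 - 64/3 = 17513/3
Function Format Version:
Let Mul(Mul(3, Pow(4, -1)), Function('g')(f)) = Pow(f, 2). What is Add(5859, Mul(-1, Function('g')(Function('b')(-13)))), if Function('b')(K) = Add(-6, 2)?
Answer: Rational(17513, 3) ≈ 5837.7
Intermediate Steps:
Function('b')(K) = -4
Function('g')(f) = Mul(Rational(4, 3), Pow(f, 2))
Add(5859, Mul(-1, Function('g')(Function('b')(-13)))) = Add(5859, Mul(-1, Mul(Rational(4, 3), Pow(-4, 2)))) = Add(5859, Mul(-1, Mul(Rational(4, 3), 16))) = Add(5859, Mul(-1, Rational(64, 3))) = Add(5859, Rational(-64, 3)) = Rational(17513, 3)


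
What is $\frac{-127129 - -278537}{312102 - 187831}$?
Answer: $\frac{151408}{124271} \approx 1.2184$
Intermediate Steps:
$\frac{-127129 - -278537}{312102 - 187831} = \frac{-127129 + 278537}{124271} = 151408 \cdot \frac{1}{124271} = \frac{151408}{124271}$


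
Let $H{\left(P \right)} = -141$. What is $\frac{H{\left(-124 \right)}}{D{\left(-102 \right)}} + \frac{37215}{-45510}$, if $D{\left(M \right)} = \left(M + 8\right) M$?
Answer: $- \frac{85871}{103156} \approx -0.83244$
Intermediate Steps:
$D{\left(M \right)} = M \left(8 + M\right)$ ($D{\left(M \right)} = \left(8 + M\right) M = M \left(8 + M\right)$)
$\frac{H{\left(-124 \right)}}{D{\left(-102 \right)}} + \frac{37215}{-45510} = - \frac{141}{\left(-102\right) \left(8 - 102\right)} + \frac{37215}{-45510} = - \frac{141}{\left(-102\right) \left(-94\right)} + 37215 \left(- \frac{1}{45510}\right) = - \frac{141}{9588} - \frac{2481}{3034} = \left(-141\right) \frac{1}{9588} - \frac{2481}{3034} = - \frac{1}{68} - \frac{2481}{3034} = - \frac{85871}{103156}$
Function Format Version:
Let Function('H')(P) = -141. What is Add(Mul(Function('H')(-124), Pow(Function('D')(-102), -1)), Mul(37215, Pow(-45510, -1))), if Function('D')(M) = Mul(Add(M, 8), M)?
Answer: Rational(-85871, 103156) ≈ -0.83244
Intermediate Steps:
Function('D')(M) = Mul(M, Add(8, M)) (Function('D')(M) = Mul(Add(8, M), M) = Mul(M, Add(8, M)))
Add(Mul(Function('H')(-124), Pow(Function('D')(-102), -1)), Mul(37215, Pow(-45510, -1))) = Add(Mul(-141, Pow(Mul(-102, Add(8, -102)), -1)), Mul(37215, Pow(-45510, -1))) = Add(Mul(-141, Pow(Mul(-102, -94), -1)), Mul(37215, Rational(-1, 45510))) = Add(Mul(-141, Pow(9588, -1)), Rational(-2481, 3034)) = Add(Mul(-141, Rational(1, 9588)), Rational(-2481, 3034)) = Add(Rational(-1, 68), Rational(-2481, 3034)) = Rational(-85871, 103156)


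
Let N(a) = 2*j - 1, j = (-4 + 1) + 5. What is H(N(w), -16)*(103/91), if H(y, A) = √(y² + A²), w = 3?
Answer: 103*√265/91 ≈ 18.425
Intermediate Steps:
j = 2 (j = -3 + 5 = 2)
N(a) = 3 (N(a) = 2*2 - 1 = 4 - 1 = 3)
H(y, A) = √(A² + y²)
H(N(w), -16)*(103/91) = √((-16)² + 3²)*(103/91) = √(256 + 9)*(103*(1/91)) = √265*(103/91) = 103*√265/91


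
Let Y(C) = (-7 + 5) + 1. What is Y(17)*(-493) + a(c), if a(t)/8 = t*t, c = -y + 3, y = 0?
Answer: 565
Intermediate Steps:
Y(C) = -1 (Y(C) = -2 + 1 = -1)
c = 3 (c = -1*0 + 3 = 0 + 3 = 3)
a(t) = 8*t**2 (a(t) = 8*(t*t) = 8*t**2)
Y(17)*(-493) + a(c) = -1*(-493) + 8*3**2 = 493 + 8*9 = 493 + 72 = 565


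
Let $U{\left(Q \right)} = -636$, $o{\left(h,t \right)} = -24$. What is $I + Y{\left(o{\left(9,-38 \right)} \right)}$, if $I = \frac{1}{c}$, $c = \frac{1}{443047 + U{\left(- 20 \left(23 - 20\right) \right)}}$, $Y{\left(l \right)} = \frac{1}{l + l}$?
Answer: $\frac{21235727}{48} \approx 4.4241 \cdot 10^{5}$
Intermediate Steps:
$Y{\left(l \right)} = \frac{1}{2 l}$
$c = \frac{1}{442411}$ ($c = \frac{1}{443047 - 636} = \frac{1}{442411} \approx 2.2603 \cdot 10^{-6}$)
$I = 442411$ ($I = \frac{1}{\frac{1}{442411}} = 442411$)
$I + Y{\left(o{\left(9,-38 \right)} \right)} = 442411 + \frac{1}{2 \left(-24\right)} = 442411 + \frac{1}{2} \left(- \frac{1}{24}\right) = 442411 - \frac{1}{48} = \frac{21235727}{48}$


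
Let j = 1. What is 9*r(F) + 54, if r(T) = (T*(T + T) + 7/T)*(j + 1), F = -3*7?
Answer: 15924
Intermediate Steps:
F = -21
r(T) = 4*T² + 14/T (r(T) = (T*(T + T) + 7/T)*(1 + 1) = (T*(2*T) + 7/T)*2 = (2*T² + 7/T)*2 = 4*T² + 14/T)
9*r(F) + 54 = 9*(2*(7 + 2*(-21)³)/(-21)) + 54 = 9*(2*(-1/21)*(7 + 2*(-9261))) + 54 = 9*(2*(-1/21)*(7 - 18522)) + 54 = 9*(2*(-1/21)*(-18515)) + 54 = 9*(5290/3) + 54 = 15870 + 54 = 15924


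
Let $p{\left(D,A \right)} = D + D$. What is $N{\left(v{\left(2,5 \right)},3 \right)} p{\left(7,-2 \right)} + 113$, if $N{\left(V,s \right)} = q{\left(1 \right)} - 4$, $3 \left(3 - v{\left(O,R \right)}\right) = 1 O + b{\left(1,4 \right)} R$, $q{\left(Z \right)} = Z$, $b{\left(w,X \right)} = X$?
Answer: $71$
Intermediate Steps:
$p{\left(D,A \right)} = 2 D$
$v{\left(O,R \right)} = 3 - \frac{4 R}{3} - \frac{O}{3}$ ($v{\left(O,R \right)} = 3 - \frac{1 O + 4 R}{3} = 3 - \frac{O + 4 R}{3} = 3 - \left(\frac{O}{3} + \frac{4 R}{3}\right) = 3 - \frac{4 R}{3} - \frac{O}{3}$)
$N{\left(V,s \right)} = -3$ ($N{\left(V,s \right)} = 1 - 4 = -3$)
$N{\left(v{\left(2,5 \right)},3 \right)} p{\left(7,-2 \right)} + 113 = - 3 \cdot 2 \cdot 7 + 113 = \left(-3\right) 14 + 113 = -42 + 113 = 71$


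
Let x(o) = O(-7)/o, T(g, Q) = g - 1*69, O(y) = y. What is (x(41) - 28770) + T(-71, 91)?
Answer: -1185317/41 ≈ -28910.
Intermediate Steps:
T(g, Q) = -69 + g (T(g, Q) = g - 69 = -69 + g)
x(o) = -7/o
(x(41) - 28770) + T(-71, 91) = (-7/41 - 28770) + (-69 - 71) = (-7*1/41 - 28770) - 140 = (-7/41 - 28770) - 140 = -1179577/41 - 140 = -1185317/41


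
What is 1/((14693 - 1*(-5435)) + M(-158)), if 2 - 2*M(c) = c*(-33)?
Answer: 1/17522 ≈ 5.7071e-5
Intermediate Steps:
M(c) = 1 + 33*c/2 (M(c) = 1 - c*(-33)/2 = 1 - (-33)*c/2 = 1 + 33*c/2)
1/((14693 - 1*(-5435)) + M(-158)) = 1/((14693 - 1*(-5435)) + (1 + (33/2)*(-158))) = 1/((14693 + 5435) + (1 - 2607)) = 1/(20128 - 2606) = 1/17522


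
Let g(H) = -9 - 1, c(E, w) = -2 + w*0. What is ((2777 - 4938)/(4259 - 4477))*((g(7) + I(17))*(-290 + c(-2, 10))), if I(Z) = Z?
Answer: -2208542/109 ≈ -20262.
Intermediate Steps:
c(E, w) = -2 (c(E, w) = -2 + 0 = -2)
g(H) = -10
((2777 - 4938)/(4259 - 4477))*((g(7) + I(17))*(-290 + c(-2, 10))) = ((2777 - 4938)/(4259 - 4477))*((-10 + 17)*(-290 - 2)) = (-2161/(-218))*(7*(-292)) = -2161*(-1/218)*(-2044) = (2161/218)*(-2044) = -2208542/109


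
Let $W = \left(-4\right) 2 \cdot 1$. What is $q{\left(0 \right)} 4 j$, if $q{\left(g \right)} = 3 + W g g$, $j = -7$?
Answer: $-84$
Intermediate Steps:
$W = -8$ ($W = \left(-8\right) 1 = -8$)
$q{\left(g \right)} = 3 - 8 g^{2}$ ($q{\left(g \right)} = 3 - 8 g g = 3 - 8 g^{2}$)
$q{\left(0 \right)} 4 j = \left(3 - 8 \cdot 0^{2}\right) 4 \left(-7\right) = \left(3 - 0\right) 4 \left(-7\right) = \left(3 + 0\right) 4 \left(-7\right) = 3 \cdot 4 \left(-7\right) = 12 \left(-7\right) = -84$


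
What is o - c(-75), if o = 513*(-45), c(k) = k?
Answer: -23010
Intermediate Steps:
o = -23085
o - c(-75) = -23085 - 1*(-75) = -23085 + 75 = -23010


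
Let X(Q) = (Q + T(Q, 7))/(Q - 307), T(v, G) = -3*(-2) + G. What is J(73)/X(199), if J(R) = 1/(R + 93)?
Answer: -27/8798 ≈ -0.0030689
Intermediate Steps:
T(v, G) = 6 + G
J(R) = 1/(93 + R)
X(Q) = (13 + Q)/(-307 + Q) (X(Q) = (Q + (6 + 7))/(Q - 307) = (Q + 13)/(-307 + Q) = (13 + Q)/(-307 + Q))
J(73)/X(199) = 1/((93 + 73)*(((13 + 199)/(-307 + 199)))) = 1/(166*((212/(-108)))) = 1/(166*((-1/108*212))) = 1/(166*(-53/27)) = (1/166)*(-27/53) = -27/8798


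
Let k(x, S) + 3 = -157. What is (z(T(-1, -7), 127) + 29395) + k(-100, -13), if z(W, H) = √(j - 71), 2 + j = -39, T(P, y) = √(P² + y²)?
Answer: 29235 + 4*I*√7 ≈ 29235.0 + 10.583*I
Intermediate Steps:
k(x, S) = -160 (k(x, S) = -3 - 157 = -160)
j = -41 (j = -2 - 39 = -41)
z(W, H) = 4*I*√7 (z(W, H) = √(-41 - 71) = √(-112) = 4*I*√7)
(z(T(-1, -7), 127) + 29395) + k(-100, -13) = (4*I*√7 + 29395) - 160 = (29395 + 4*I*√7) - 160 = 29235 + 4*I*√7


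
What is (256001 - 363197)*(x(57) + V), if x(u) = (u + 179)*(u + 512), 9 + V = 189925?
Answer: -34752943200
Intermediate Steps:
V = 189916 (V = -9 + 189925 = 189916)
x(u) = (179 + u)*(512 + u)
(256001 - 363197)*(x(57) + V) = (256001 - 363197)*((91648 + 57² + 691*57) + 189916) = -107196*((91648 + 3249 + 39387) + 189916) = -107196*(134284 + 189916) = -107196*324200 = -34752943200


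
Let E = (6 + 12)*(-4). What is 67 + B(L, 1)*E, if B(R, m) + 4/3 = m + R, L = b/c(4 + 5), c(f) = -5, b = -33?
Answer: -1921/5 ≈ -384.20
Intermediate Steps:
L = 33/5 (L = -33/(-5) = -33*(-1/5) = 33/5 ≈ 6.6000)
E = -72 (E = 18*(-4) = -72)
B(R, m) = -4/3 + R + m (B(R, m) = -4/3 + (m + R) = -4/3 + (R + m) = -4/3 + R + m)
67 + B(L, 1)*E = 67 + (-4/3 + 33/5 + 1)*(-72) = 67 + (94/15)*(-72) = 67 - 2256/5 = -1921/5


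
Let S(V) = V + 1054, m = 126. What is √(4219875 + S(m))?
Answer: √4221055 ≈ 2054.5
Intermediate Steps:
S(V) = 1054 + V
√(4219875 + S(m)) = √(4219875 + (1054 + 126)) = √(4219875 + 1180) = √4221055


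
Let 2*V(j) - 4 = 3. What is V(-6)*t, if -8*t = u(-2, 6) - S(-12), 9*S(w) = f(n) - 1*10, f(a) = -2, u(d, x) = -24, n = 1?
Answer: 119/12 ≈ 9.9167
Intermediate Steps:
S(w) = -4/3 (S(w) = (-2 - 1*10)/9 = (-2 - 10)/9 = (1/9)*(-12) = -4/3)
V(j) = 7/2 (V(j) = 2 + (1/2)*3 = 2 + 3/2 = 7/2)
t = 17/6 (t = -(-24 - 1*(-4/3))/8 = -(-24 + 4/3)/8 = -1/8*(-68/3) = 17/6 ≈ 2.8333)
V(-6)*t = (7/2)*(17/6) = 119/12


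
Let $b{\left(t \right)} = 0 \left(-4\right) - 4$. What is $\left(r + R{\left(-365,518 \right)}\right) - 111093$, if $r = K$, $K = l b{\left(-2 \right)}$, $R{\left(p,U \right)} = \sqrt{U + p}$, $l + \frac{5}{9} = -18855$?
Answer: $- \frac{321037}{9} + 3 \sqrt{17} \approx -35658.0$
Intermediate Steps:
$l = - \frac{169700}{9}$ ($l = - \frac{5}{9} - 18855 = - \frac{169700}{9} \approx -18856.0$)
$b{\left(t \right)} = -4$ ($b{\left(t \right)} = 0 - 4 = -4$)
$K = \frac{678800}{9}$ ($K = \left(- \frac{169700}{9}\right) \left(-4\right) = \frac{678800}{9} \approx 75422.0$)
$r = \frac{678800}{9} \approx 75422.0$
$\left(r + R{\left(-365,518 \right)}\right) - 111093 = \left(\frac{678800}{9} + \sqrt{518 - 365}\right) - 111093 = \left(\frac{678800}{9} + \sqrt{153}\right) - 111093 = \left(\frac{678800}{9} + 3 \sqrt{17}\right) - 111093 = - \frac{321037}{9} + 3 \sqrt{17}$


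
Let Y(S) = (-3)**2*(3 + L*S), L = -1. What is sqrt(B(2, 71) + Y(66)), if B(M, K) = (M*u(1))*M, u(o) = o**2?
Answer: I*sqrt(563) ≈ 23.728*I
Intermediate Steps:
Y(S) = 27 - 9*S (Y(S) = (-3)**2*(3 - S) = 9*(3 - S) = 27 - 9*S)
B(M, K) = M**2 (B(M, K) = (M*1**2)*M = (M*1)*M = M*M = M**2)
sqrt(B(2, 71) + Y(66)) = sqrt(2**2 + (27 - 9*66)) = sqrt(4 + (27 - 594)) = sqrt(4 - 567) = sqrt(-563) = I*sqrt(563)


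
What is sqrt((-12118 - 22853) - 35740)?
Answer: I*sqrt(70711) ≈ 265.92*I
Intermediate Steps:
sqrt((-12118 - 22853) - 35740) = sqrt(-34971 - 35740) = sqrt(-70711) = I*sqrt(70711)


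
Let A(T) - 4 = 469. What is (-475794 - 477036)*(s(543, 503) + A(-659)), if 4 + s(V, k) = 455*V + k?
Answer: -236337094710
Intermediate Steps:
A(T) = 473 (A(T) = 4 + 469 = 473)
s(V, k) = -4 + k + 455*V (s(V, k) = -4 + (455*V + k) = -4 + (k + 455*V) = -4 + k + 455*V)
(-475794 - 477036)*(s(543, 503) + A(-659)) = (-475794 - 477036)*((-4 + 503 + 455*543) + 473) = -952830*((-4 + 503 + 247065) + 473) = -952830*(247564 + 473) = -952830*248037 = -236337094710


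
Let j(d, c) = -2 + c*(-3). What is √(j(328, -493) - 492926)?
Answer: I*√491449 ≈ 701.03*I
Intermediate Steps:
j(d, c) = -2 - 3*c
√(j(328, -493) - 492926) = √((-2 - 3*(-493)) - 492926) = √((-2 + 1479) - 492926) = √(1477 - 492926) = √(-491449) = I*√491449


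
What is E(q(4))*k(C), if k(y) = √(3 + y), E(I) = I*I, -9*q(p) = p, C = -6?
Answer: 16*I*√3/81 ≈ 0.34213*I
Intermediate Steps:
q(p) = -p/9
E(I) = I²
E(q(4))*k(C) = (-⅑*4)²*√(3 - 6) = (-4/9)²*√(-3) = 16*(I*√3)/81 = 16*I*√3/81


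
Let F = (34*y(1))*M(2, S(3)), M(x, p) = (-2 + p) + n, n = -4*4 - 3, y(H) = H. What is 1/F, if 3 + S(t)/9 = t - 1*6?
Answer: -1/2550 ≈ -0.00039216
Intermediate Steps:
S(t) = -81 + 9*t (S(t) = -27 + 9*(t - 1*6) = -27 + 9*(t - 6) = -27 + 9*(-6 + t) = -27 + (-54 + 9*t) = -81 + 9*t)
n = -19 (n = -16 - 3 = -19)
M(x, p) = -21 + p (M(x, p) = (-2 + p) - 19 = -21 + p)
F = -2550 (F = (34*1)*(-21 + (-81 + 9*3)) = 34*(-21 + (-81 + 27)) = 34*(-21 - 54) = 34*(-75) = -2550)
1/F = 1/(-2550) = -1/2550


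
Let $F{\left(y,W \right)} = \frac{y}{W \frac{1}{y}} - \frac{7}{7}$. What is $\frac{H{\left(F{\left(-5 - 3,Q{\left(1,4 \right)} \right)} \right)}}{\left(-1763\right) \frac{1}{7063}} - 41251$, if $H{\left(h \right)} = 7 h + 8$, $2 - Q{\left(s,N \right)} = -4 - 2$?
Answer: $- \frac{73128104}{1763} \approx -41479.0$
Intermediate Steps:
$Q{\left(s,N \right)} = 8$ ($Q{\left(s,N \right)} = 2 - \left(-4 - 2\right) = 2 - -6 = 2 + 6 = 8$)
$F{\left(y,W \right)} = -1 + \frac{y^{2}}{W}$ ($F{\left(y,W \right)} = y \frac{y}{W} - 1 = \frac{y^{2}}{W} - 1 = -1 + \frac{y^{2}}{W}$)
$H{\left(h \right)} = 8 + 7 h$
$\frac{H{\left(F{\left(-5 - 3,Q{\left(1,4 \right)} \right)} \right)}}{\left(-1763\right) \frac{1}{7063}} - 41251 = \frac{8 + 7 \frac{\left(-5 - 3\right)^{2} - 8}{8}}{\left(-1763\right) \frac{1}{7063}} - 41251 = \frac{8 + 7 \frac{\left(-8\right)^{2} - 8}{8}}{\left(-1763\right) \frac{1}{7063}} - 41251 = \frac{8 + 7 \frac{64 - 8}{8}}{- \frac{1763}{7063}} - 41251 = \left(8 + 7 \cdot \frac{1}{8} \cdot 56\right) \left(- \frac{7063}{1763}\right) - 41251 = \left(8 + 7 \cdot 7\right) \left(- \frac{7063}{1763}\right) - 41251 = \left(8 + 49\right) \left(- \frac{7063}{1763}\right) - 41251 = 57 \left(- \frac{7063}{1763}\right) - 41251 = - \frac{402591}{1763} - 41251 = - \frac{73128104}{1763}$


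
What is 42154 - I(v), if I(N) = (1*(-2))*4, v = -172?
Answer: 42162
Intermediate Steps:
I(N) = -8 (I(N) = -2*4 = -8)
42154 - I(v) = 42154 - 1*(-8) = 42154 + 8 = 42162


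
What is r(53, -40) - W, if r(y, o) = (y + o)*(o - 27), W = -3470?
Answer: 2599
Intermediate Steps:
r(y, o) = (-27 + o)*(o + y) (r(y, o) = (o + y)*(-27 + o) = (-27 + o)*(o + y))
r(53, -40) - W = ((-40)² - 27*(-40) - 27*53 - 40*53) - 1*(-3470) = (1600 + 1080 - 1431 - 2120) + 3470 = -871 + 3470 = 2599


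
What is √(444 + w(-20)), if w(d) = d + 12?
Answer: 2*√109 ≈ 20.881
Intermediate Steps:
w(d) = 12 + d
√(444 + w(-20)) = √(444 + (12 - 20)) = √(444 - 8) = √436 = 2*√109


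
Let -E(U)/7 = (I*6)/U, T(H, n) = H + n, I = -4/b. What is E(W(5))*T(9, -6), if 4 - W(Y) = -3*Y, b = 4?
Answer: 126/19 ≈ 6.6316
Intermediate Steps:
I = -1 (I = -4/4 = -4*¼ = -1)
W(Y) = 4 + 3*Y (W(Y) = 4 - (-3)*Y = 4 + 3*Y)
E(U) = 42/U (E(U) = -7*(-1*6)/U = -7*(-6)/U = -(-42)/U = 42/U)
E(W(5))*T(9, -6) = (42/(4 + 3*5))*(9 - 6) = (42/(4 + 15))*3 = (42/19)*3 = 126/19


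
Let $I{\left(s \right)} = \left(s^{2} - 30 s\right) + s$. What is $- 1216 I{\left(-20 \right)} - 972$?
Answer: $-1192652$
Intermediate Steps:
$I{\left(s \right)} = s^{2} - 29 s$
$- 1216 I{\left(-20 \right)} - 972 = - 1216 \left(- 20 \left(-29 - 20\right)\right) - 972 = - 1216 \left(\left(-20\right) \left(-49\right)\right) - 972 = \left(-1216\right) 980 - 972 = -1191680 - 972 = -1192652$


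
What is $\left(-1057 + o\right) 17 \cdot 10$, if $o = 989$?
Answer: $-11560$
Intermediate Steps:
$\left(-1057 + o\right) 17 \cdot 10 = \left(-1057 + 989\right) 17 \cdot 10 = \left(-68\right) 170 = -11560$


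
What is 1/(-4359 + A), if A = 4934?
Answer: 1/575 ≈ 0.0017391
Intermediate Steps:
1/(-4359 + A) = 1/(-4359 + 4934) = 1/575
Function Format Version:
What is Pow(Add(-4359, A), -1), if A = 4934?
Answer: Rational(1, 575) ≈ 0.0017391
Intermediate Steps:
Pow(Add(-4359, A), -1) = Pow(Add(-4359, 4934), -1) = Pow(575, -1) = Rational(1, 575)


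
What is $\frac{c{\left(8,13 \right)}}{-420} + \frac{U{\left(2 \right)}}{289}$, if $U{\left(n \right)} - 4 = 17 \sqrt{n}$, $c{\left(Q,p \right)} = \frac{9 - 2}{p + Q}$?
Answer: $\frac{4751}{364140} + \frac{\sqrt{2}}{17} \approx 0.096236$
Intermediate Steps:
$c{\left(Q,p \right)} = \frac{7}{Q + p}$
$U{\left(n \right)} = 4 + 17 \sqrt{n}$
$\frac{c{\left(8,13 \right)}}{-420} + \frac{U{\left(2 \right)}}{289} = \frac{7 \frac{1}{8 + 13}}{-420} + \frac{4 + 17 \sqrt{2}}{289} = \frac{7}{21} \left(- \frac{1}{420}\right) + \left(4 + 17 \sqrt{2}\right) \frac{1}{289} = 7 \cdot \frac{1}{21} \left(- \frac{1}{420}\right) + \left(\frac{4}{289} + \frac{\sqrt{2}}{17}\right) = \frac{1}{3} \left(- \frac{1}{420}\right) + \left(\frac{4}{289} + \frac{\sqrt{2}}{17}\right) = - \frac{1}{1260} + \left(\frac{4}{289} + \frac{\sqrt{2}}{17}\right) = \frac{4751}{364140} + \frac{\sqrt{2}}{17}$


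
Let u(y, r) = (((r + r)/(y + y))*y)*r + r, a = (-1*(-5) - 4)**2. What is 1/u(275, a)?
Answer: 1/2 ≈ 0.50000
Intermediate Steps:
a = 1 (a = (5 - 4)**2 = 1**2 = 1)
u(y, r) = r + r**2 (u(y, r) = (((2*r)/((2*y)))*y)*r + r = (((2*r)*(1/(2*y)))*y)*r + r = ((r/y)*y)*r + r = r*r + r = r**2 + r = r + r**2)
1/u(275, a) = 1/(1*(1 + 1)) = 1/(1*2) = 1/2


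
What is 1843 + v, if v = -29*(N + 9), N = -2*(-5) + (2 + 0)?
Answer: 1234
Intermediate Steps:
N = 12 (N = 10 + 2 = 12)
v = -609 (v = -29*(12 + 9) = -29*21 = -609)
1843 + v = 1843 - 609 = 1234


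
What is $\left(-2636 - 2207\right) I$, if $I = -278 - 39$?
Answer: $1535231$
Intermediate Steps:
$I = -317$ ($I = -278 - 39 = -317$)
$\left(-2636 - 2207\right) I = \left(-2636 - 2207\right) \left(-317\right) = \left(-4843\right) \left(-317\right) = 1535231$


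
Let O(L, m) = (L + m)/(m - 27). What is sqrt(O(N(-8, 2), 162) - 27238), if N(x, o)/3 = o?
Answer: I*sqrt(6128270)/15 ≈ 165.04*I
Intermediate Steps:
N(x, o) = 3*o
O(L, m) = (L + m)/(-27 + m)
sqrt(O(N(-8, 2), 162) - 27238) = sqrt((3*2 + 162)/(-27 + 162) - 27238) = sqrt((6 + 162)/135 - 27238) = sqrt((1/135)*168 - 27238) = sqrt(56/45 - 27238) = sqrt(-1225654/45) = I*sqrt(6128270)/15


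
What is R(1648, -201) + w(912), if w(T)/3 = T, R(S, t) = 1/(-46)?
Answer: 125855/46 ≈ 2736.0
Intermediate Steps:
R(S, t) = -1/46
w(T) = 3*T
R(1648, -201) + w(912) = -1/46 + 3*912 = -1/46 + 2736 = 125855/46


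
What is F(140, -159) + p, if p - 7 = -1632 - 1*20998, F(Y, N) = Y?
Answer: -22483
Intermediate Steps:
p = -22623 (p = 7 + (-1632 - 1*20998) = 7 + (-1632 - 20998) = 7 - 22630 = -22623)
F(140, -159) + p = 140 - 22623 = -22483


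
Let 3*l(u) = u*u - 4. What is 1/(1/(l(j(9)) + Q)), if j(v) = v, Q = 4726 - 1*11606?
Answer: -20563/3 ≈ -6854.3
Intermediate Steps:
Q = -6880 (Q = 4726 - 11606 = -6880)
l(u) = -4/3 + u**2/3 (l(u) = (u*u - 4)/3 = (u**2 - 4)/3 = (-4 + u**2)/3 = -4/3 + u**2/3)
1/(1/(l(j(9)) + Q)) = 1/(1/((-4/3 + (1/3)*9**2) - 6880)) = 1/(1/((-4/3 + (1/3)*81) - 6880)) = 1/(1/((-4/3 + 27) - 6880)) = 1/(1/(77/3 - 6880)) = 1/(1/(-20563/3)) = 1/(-3/20563) = -20563/3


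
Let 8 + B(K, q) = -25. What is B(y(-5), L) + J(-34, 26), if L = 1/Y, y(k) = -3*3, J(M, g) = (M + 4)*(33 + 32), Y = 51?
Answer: -1983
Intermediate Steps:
J(M, g) = 260 + 65*M (J(M, g) = (4 + M)*65 = 260 + 65*M)
y(k) = -9
L = 1/51 ≈ 0.019608
B(K, q) = -33 (B(K, q) = -8 - 25 = -33)
B(y(-5), L) + J(-34, 26) = -33 + (260 + 65*(-34)) = -33 + (260 - 2210) = -33 - 1950 = -1983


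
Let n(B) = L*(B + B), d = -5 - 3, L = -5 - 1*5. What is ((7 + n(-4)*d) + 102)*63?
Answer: -33453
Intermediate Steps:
L = -10 (L = -5 - 5 = -10)
d = -8
n(B) = -20*B (n(B) = -10*(B + B) = -20*B)
((7 + n(-4)*d) + 102)*63 = ((7 - 20*(-4)*(-8)) + 102)*63 = ((7 + 80*(-8)) + 102)*63 = ((7 - 640) + 102)*63 = (-633 + 102)*63 = -531*63 = -33453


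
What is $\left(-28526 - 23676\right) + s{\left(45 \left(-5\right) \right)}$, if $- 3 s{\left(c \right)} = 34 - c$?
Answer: $- \frac{156865}{3} \approx -52288.0$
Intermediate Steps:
$s{\left(c \right)} = - \frac{34}{3} + \frac{c}{3}$ ($s{\left(c \right)} = - \frac{34 - c}{3} = - \frac{34}{3} + \frac{c}{3}$)
$\left(-28526 - 23676\right) + s{\left(45 \left(-5\right) \right)} = \left(-28526 - 23676\right) + \left(- \frac{34}{3} + \frac{45 \left(-5\right)}{3}\right) = -52202 + \left(- \frac{34}{3} + \frac{1}{3} \left(-225\right)\right) = -52202 - \frac{259}{3} = - \frac{156865}{3}$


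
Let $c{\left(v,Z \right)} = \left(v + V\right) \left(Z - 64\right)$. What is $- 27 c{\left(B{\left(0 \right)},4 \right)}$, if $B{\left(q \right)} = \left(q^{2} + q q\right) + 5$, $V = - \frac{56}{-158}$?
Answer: $\frac{685260}{79} \approx 8674.2$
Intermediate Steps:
$V = \frac{28}{79}$ ($V = \left(-56\right) \left(- \frac{1}{158}\right) = \frac{28}{79} \approx 0.35443$)
$B{\left(q \right)} = 5 + 2 q^{2}$ ($B{\left(q \right)} = \left(q^{2} + q^{2}\right) + 5 = 2 q^{2} + 5 = 5 + 2 q^{2}$)
$c{\left(v,Z \right)} = \left(-64 + Z\right) \left(\frac{28}{79} + v\right)$ ($c{\left(v,Z \right)} = \left(v + \frac{28}{79}\right) \left(Z - 64\right) = \left(\frac{28}{79} + v\right) \left(-64 + Z\right) = \left(-64 + Z\right) \left(\frac{28}{79} + v\right)$)
$- 27 c{\left(B{\left(0 \right)},4 \right)} = - 27 \left(- \frac{1792}{79} - 64 \left(5 + 2 \cdot 0^{2}\right) + \frac{28}{79} \cdot 4 + 4 \left(5 + 2 \cdot 0^{2}\right)\right) = - 27 \left(- \frac{1792}{79} - 64 \left(5 + 2 \cdot 0\right) + \frac{112}{79} + 4 \left(5 + 2 \cdot 0\right)\right) = - 27 \left(- \frac{1792}{79} - 64 \left(5 + 0\right) + \frac{112}{79} + 4 \left(5 + 0\right)\right) = - 27 \left(- \frac{1792}{79} - 320 + \frac{112}{79} + 4 \cdot 5\right) = - 27 \left(- \frac{1792}{79} - 320 + \frac{112}{79} + 20\right) = \left(-27\right) \left(- \frac{25380}{79}\right) = \frac{685260}{79}$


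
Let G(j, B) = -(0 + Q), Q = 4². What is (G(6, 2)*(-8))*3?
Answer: 384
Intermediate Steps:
Q = 16
G(j, B) = -16 (G(j, B) = -(0 + 16) = -1*16 = -16)
(G(6, 2)*(-8))*3 = -16*(-8)*3 = 128*3 = 384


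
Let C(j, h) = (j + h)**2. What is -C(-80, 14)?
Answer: -4356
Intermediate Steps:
C(j, h) = (h + j)**2
-C(-80, 14) = -(14 - 80)**2 = -1*(-66)**2 = -1*4356 = -4356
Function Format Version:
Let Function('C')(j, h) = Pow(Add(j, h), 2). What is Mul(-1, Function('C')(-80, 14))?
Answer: -4356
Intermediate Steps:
Function('C')(j, h) = Pow(Add(h, j), 2)
Mul(-1, Function('C')(-80, 14)) = Mul(-1, Pow(Add(14, -80), 2)) = Mul(-1, Pow(-66, 2)) = Mul(-1, 4356) = -4356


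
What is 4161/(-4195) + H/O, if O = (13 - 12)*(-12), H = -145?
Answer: 558343/50340 ≈ 11.091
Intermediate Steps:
O = -12 (O = 1*(-12) = -12)
4161/(-4195) + H/O = 4161/(-4195) - 145/(-12) = 4161*(-1/4195) - 145*(-1/12) = -4161/4195 + 145/12 = 558343/50340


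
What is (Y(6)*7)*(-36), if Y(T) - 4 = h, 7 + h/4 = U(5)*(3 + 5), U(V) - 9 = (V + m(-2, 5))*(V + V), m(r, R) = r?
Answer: -308448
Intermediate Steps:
U(V) = 9 + 2*V*(-2 + V) (U(V) = 9 + (V - 2)*(V + V) = 9 + (-2 + V)*(2*V) = 9 + 2*V*(-2 + V))
h = 1220 (h = -28 + 4*((9 - 4*5 + 2*5²)*(3 + 5)) = -28 + 4*((9 - 20 + 2*25)*8) = -28 + 4*((9 - 20 + 50)*8) = -28 + 4*(39*8) = -28 + 4*312 = -28 + 1248 = 1220)
Y(T) = 1224 (Y(T) = 4 + 1220 = 1224)
(Y(6)*7)*(-36) = (1224*7)*(-36) = 8568*(-36) = -308448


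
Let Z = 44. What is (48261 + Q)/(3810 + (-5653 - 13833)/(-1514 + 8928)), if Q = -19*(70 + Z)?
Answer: 170874165/14113927 ≈ 12.107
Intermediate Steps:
Q = -2166 (Q = -19*(70 + 44) = -19*114 = -2166)
(48261 + Q)/(3810 + (-5653 - 13833)/(-1514 + 8928)) = (48261 - 2166)/(3810 + (-5653 - 13833)/(-1514 + 8928)) = 46095/(3810 - 19486/7414) = 46095/(3810 - 19486*1/7414) = 46095/(3810 - 9743/3707) = 46095/(14113927/3707) = 46095*(3707/14113927) = 170874165/14113927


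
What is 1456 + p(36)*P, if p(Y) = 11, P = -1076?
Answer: -10380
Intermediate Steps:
1456 + p(36)*P = 1456 + 11*(-1076) = 1456 - 11836 = -10380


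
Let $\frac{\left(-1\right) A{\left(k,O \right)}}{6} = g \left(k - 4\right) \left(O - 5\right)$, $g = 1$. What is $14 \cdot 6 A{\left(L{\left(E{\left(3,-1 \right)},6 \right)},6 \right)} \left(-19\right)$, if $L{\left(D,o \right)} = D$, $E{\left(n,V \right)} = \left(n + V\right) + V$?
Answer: $-28728$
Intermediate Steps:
$E{\left(n,V \right)} = n + 2 V$ ($E{\left(n,V \right)} = \left(V + n\right) + V = n + 2 V$)
$A{\left(k,O \right)} = - 6 \left(-5 + O\right) \left(-4 + k\right)$ ($A{\left(k,O \right)} = - 6 \cdot 1 \left(k - 4\right) \left(O - 5\right) = - 6 \cdot 1 \left(-4 + k\right) \left(-5 + O\right) = - 6 \cdot 1 \left(-5 + O\right) \left(-4 + k\right) = - 6 \left(-5 + O\right) \left(-4 + k\right)$)
$14 \cdot 6 A{\left(L{\left(E{\left(3,-1 \right)},6 \right)},6 \right)} \left(-19\right) = 14 \cdot 6 \left(-120 + 24 \cdot 6 + 30 \left(3 + 2 \left(-1\right)\right) - 36 \left(3 + 2 \left(-1\right)\right)\right) \left(-19\right) = 14 \cdot 6 \left(-120 + 144 + 30 \left(3 - 2\right) - 36 \left(3 - 2\right)\right) \left(-19\right) = 14 \cdot 6 \left(-120 + 144 + 30 \cdot 1 - 36 \cdot 1\right) \left(-19\right) = 14 \cdot 6 \left(-120 + 144 + 30 - 36\right) \left(-19\right) = 14 \cdot 6 \cdot 18 \left(-19\right) = 14 \cdot 108 \left(-19\right) = 1512 \left(-19\right) = -28728$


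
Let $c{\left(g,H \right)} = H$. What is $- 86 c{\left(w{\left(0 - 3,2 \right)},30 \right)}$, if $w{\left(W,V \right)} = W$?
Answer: $-2580$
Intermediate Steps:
$- 86 c{\left(w{\left(0 - 3,2 \right)},30 \right)} = \left(-86\right) 30 = -2580$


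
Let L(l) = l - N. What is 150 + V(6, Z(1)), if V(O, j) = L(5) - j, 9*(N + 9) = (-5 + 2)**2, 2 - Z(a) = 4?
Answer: 165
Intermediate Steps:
Z(a) = -2 (Z(a) = 2 - 1*4 = 2 - 4 = -2)
N = -8 (N = -9 + (-5 + 2)**2/9 = -9 + (1/9)*(-3)**2 = -9 + (1/9)*9 = -9 + 1 = -8)
L(l) = 8 + l (L(l) = l - 1*(-8) = l + 8 = 8 + l)
V(O, j) = 13 - j (V(O, j) = (8 + 5) - j = 13 - j)
150 + V(6, Z(1)) = 150 + (13 - 1*(-2)) = 150 + (13 + 2) = 150 + 15 = 165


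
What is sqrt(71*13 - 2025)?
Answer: I*sqrt(1102) ≈ 33.196*I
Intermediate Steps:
sqrt(71*13 - 2025) = sqrt(923 - 2025) = sqrt(-1102) = I*sqrt(1102)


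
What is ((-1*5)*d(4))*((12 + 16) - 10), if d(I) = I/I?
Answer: -90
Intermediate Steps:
d(I) = 1
((-1*5)*d(4))*((12 + 16) - 10) = (-1*5*1)*((12 + 16) - 10) = (-5*1)*(28 - 10) = -5*18 = -90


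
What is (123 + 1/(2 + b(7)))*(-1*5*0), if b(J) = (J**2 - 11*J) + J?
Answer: 0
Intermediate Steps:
b(J) = J**2 - 10*J
(123 + 1/(2 + b(7)))*(-1*5*0) = (123 + 1/(2 + 7*(-10 + 7)))*(-1*5*0) = (123 + 1/(2 + 7*(-3)))*(-5*0) = (123 + 1/(2 - 21))*0 = (123 + 1/(-19))*0 = (123 - 1/19)*0 = (2336/19)*0 = 0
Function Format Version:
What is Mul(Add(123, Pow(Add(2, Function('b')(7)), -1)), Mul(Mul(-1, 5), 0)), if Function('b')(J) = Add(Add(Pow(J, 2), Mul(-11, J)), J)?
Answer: 0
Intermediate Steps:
Function('b')(J) = Add(Pow(J, 2), Mul(-10, J))
Mul(Add(123, Pow(Add(2, Function('b')(7)), -1)), Mul(Mul(-1, 5), 0)) = Mul(Add(123, Pow(Add(2, Mul(7, Add(-10, 7))), -1)), Mul(Mul(-1, 5), 0)) = Mul(Add(123, Pow(Add(2, Mul(7, -3)), -1)), Mul(-5, 0)) = Mul(Add(123, Pow(Add(2, -21), -1)), 0) = Mul(Add(123, Pow(-19, -1)), 0) = Mul(Add(123, Rational(-1, 19)), 0) = Mul(Rational(2336, 19), 0) = 0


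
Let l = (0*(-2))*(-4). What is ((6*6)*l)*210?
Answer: 0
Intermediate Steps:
l = 0 (l = 0*(-4) = 0)
((6*6)*l)*210 = ((6*6)*0)*210 = (36*0)*210 = 0*210 = 0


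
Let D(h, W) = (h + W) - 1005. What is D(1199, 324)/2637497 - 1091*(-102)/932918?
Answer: 146994596339/1230284213123 ≈ 0.11948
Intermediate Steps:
D(h, W) = -1005 + W + h (D(h, W) = (W + h) - 1005 = -1005 + W + h)
D(1199, 324)/2637497 - 1091*(-102)/932918 = (-1005 + 324 + 1199)/2637497 - 1091*(-102)/932918 = 518*(1/2637497) + 111282*(1/932918) = 518/2637497 + 55641/466459 = 146994596339/1230284213123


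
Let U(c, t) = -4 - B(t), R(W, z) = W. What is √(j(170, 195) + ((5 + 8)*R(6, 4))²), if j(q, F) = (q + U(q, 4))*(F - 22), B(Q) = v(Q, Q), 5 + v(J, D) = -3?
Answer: √36186 ≈ 190.23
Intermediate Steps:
v(J, D) = -8 (v(J, D) = -5 - 3 = -8)
B(Q) = -8
U(c, t) = 4 (U(c, t) = -4 - 1*(-8) = -4 + 8 = 4)
j(q, F) = (-22 + F)*(4 + q) (j(q, F) = (q + 4)*(F - 22) = (4 + q)*(-22 + F) = (-22 + F)*(4 + q))
√(j(170, 195) + ((5 + 8)*R(6, 4))²) = √((-88 - 22*170 + 4*195 + 195*170) + ((5 + 8)*6)²) = √((-88 - 3740 + 780 + 33150) + (13*6)²) = √(30102 + 78²) = √(30102 + 6084) = √36186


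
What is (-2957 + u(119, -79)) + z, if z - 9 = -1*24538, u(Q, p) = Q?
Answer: -27367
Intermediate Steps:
z = -24529 (z = 9 - 1*24538 = 9 - 24538 = -24529)
(-2957 + u(119, -79)) + z = (-2957 + 119) - 24529 = -2838 - 24529 = -27367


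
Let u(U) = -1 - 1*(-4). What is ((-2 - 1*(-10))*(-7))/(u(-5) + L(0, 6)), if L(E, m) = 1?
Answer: -14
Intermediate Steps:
u(U) = 3 (u(U) = -1 + 4 = 3)
((-2 - 1*(-10))*(-7))/(u(-5) + L(0, 6)) = ((-2 - 1*(-10))*(-7))/(3 + 1) = ((-2 + 10)*(-7))/4 = (8*(-7))*(¼) = -56*¼ = -14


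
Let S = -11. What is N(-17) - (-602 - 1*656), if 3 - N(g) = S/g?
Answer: 21426/17 ≈ 1260.4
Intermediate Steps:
N(g) = 3 + 11/g (N(g) = 3 - (-11)/g = 3 + 11/g)
N(-17) - (-602 - 1*656) = (3 + 11/(-17)) - (-602 - 1*656) = (3 + 11*(-1/17)) - (-602 - 656) = (3 - 11/17) - 1*(-1258) = 40/17 + 1258 = 21426/17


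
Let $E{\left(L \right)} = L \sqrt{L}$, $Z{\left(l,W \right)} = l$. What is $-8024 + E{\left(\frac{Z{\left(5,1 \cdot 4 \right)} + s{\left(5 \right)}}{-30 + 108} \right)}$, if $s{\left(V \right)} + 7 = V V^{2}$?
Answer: $-8024 + \frac{41 \sqrt{1066}}{676} \approx -8022.0$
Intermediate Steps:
$s{\left(V \right)} = -7 + V^{3}$ ($s{\left(V \right)} = -7 + V V^{2} = -7 + V^{3}$)
$E{\left(L \right)} = L^{\frac{3}{2}}$
$-8024 + E{\left(\frac{Z{\left(5,1 \cdot 4 \right)} + s{\left(5 \right)}}{-30 + 108} \right)} = -8024 + \left(\frac{5 - \left(7 - 5^{3}\right)}{-30 + 108}\right)^{\frac{3}{2}} = -8024 + \left(\frac{5 + \left(-7 + 125\right)}{78}\right)^{\frac{3}{2}} = -8024 + \left(\left(5 + 118\right) \frac{1}{78}\right)^{\frac{3}{2}} = -8024 + \left(123 \cdot \frac{1}{78}\right)^{\frac{3}{2}} = -8024 + \left(\frac{41}{26}\right)^{\frac{3}{2}} = -8024 + \frac{41 \sqrt{1066}}{676}$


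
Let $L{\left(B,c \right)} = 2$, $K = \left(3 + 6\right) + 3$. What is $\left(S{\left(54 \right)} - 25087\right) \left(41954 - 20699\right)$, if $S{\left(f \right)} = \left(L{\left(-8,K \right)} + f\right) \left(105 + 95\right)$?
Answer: $-295168185$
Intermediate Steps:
$K = 12$ ($K = 9 + 3 = 12$)
$S{\left(f \right)} = 400 + 200 f$ ($S{\left(f \right)} = \left(2 + f\right) \left(105 + 95\right) = \left(2 + f\right) 200 = 400 + 200 f$)
$\left(S{\left(54 \right)} - 25087\right) \left(41954 - 20699\right) = \left(\left(400 + 200 \cdot 54\right) - 25087\right) \left(41954 - 20699\right) = \left(\left(400 + 10800\right) - 25087\right) 21255 = \left(11200 - 25087\right) 21255 = \left(-13887\right) 21255 = -295168185$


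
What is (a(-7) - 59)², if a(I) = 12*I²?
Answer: 279841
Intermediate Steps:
(a(-7) - 59)² = (12*(-7)² - 59)² = (12*49 - 59)² = (588 - 59)² = 529² = 279841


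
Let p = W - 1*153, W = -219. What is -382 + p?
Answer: -754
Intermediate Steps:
p = -372 (p = -219 - 1*153 = -219 - 153 = -372)
-382 + p = -382 - 372 = -754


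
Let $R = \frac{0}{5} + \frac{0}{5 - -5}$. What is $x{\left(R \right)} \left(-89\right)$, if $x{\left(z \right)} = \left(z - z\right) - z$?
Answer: $0$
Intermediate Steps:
$R = 0$ ($R = 0 \cdot \frac{1}{5} + \frac{0}{5 + 5} = 0 + \frac{0}{10} = 0 + 0 \cdot \frac{1}{10} = 0 + 0 = 0$)
$x{\left(z \right)} = - z$ ($x{\left(z \right)} = 0 - z = - z$)
$x{\left(R \right)} \left(-89\right) = \left(-1\right) 0 \left(-89\right) = 0 \left(-89\right) = 0$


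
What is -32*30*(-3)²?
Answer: -8640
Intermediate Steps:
-32*30*(-3)² = -960*9 = -8640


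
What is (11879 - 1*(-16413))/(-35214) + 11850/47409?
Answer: -154001588/278243421 ≈ -0.55348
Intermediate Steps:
(11879 - 1*(-16413))/(-35214) + 11850/47409 = (11879 + 16413)*(-1/35214) + 11850*(1/47409) = 28292*(-1/35214) + 3950/15803 = -14146/17607 + 3950/15803 = -154001588/278243421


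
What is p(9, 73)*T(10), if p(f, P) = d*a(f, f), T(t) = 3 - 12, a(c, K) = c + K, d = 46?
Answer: -7452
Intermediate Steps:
a(c, K) = K + c
T(t) = -9
p(f, P) = 92*f (p(f, P) = 46*(f + f) = 46*(2*f) = 92*f)
p(9, 73)*T(10) = (92*9)*(-9) = 828*(-9) = -7452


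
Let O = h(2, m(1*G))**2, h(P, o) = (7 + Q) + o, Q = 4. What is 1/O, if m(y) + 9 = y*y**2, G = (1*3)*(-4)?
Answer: 1/2979076 ≈ 3.3567e-7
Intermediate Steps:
G = -12 (G = 3*(-4) = -12)
m(y) = -9 + y**3 (m(y) = -9 + y*y**2 = -9 + y**3)
h(P, o) = 11 + o (h(P, o) = (7 + 4) + o = 11 + o)
O = 2979076 (O = (11 + (-9 + (1*(-12))**3))**2 = (11 + (-9 + (-12)**3))**2 = (11 + (-9 - 1728))**2 = (11 - 1737)**2 = (-1726)**2 = 2979076)
1/O = 1/2979076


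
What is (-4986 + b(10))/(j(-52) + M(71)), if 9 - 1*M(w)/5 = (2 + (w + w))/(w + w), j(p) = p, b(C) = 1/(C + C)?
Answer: 7080049/17140 ≈ 413.07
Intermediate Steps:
b(C) = 1/(2*C)
M(w) = 45 - 5*(2 + 2*w)/(2*w) (M(w) = 45 - 5*(2 + (w + w))/(w + w) = 45 - 5*(2 + 2*w)/(2*w))
(-4986 + b(10))/(j(-52) + M(71)) = (-4986 + (½)/10)/(-52 + (40 - 5/71)) = (-4986 + (½)*(⅒))/(-52 + (40 - 5*1/71)) = (-4986 + 1/20)/(-52 + (40 - 5/71)) = -99719/(20*(-52 + 2835/71)) = -99719/(20*(-857/71)) = -99719/20*(-71/857) = 7080049/17140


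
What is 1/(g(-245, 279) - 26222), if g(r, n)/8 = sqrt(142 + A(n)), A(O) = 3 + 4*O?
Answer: -13111/343756290 - 2*sqrt(1261)/171878145 ≈ -3.8554e-5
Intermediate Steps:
g(r, n) = 8*sqrt(145 + 4*n) (g(r, n) = 8*sqrt(142 + (3 + 4*n)) = 8*sqrt(145 + 4*n))
1/(g(-245, 279) - 26222) = 1/(8*sqrt(145 + 4*279) - 26222) = 1/(8*sqrt(145 + 1116) - 26222) = 1/(8*sqrt(1261) - 26222) = 1/(-26222 + 8*sqrt(1261))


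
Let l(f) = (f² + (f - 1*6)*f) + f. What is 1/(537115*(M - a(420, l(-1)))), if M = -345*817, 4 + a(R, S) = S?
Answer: -1/151395530820 ≈ -6.6052e-12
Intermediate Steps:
l(f) = f + f² + f*(-6 + f) (l(f) = (f² + (f - 6)*f) + f = (f² + (-6 + f)*f) + f = (f² + f*(-6 + f)) + f = f + f² + f*(-6 + f))
a(R, S) = -4 + S
M = -281865
1/(537115*(M - a(420, l(-1)))) = 1/(537115*(-281865 - (-4 - (-5 + 2*(-1))))) = 1/(537115*(-281865 - (-4 - (-5 - 2)))) = 1/(537115*(-281865 - (-4 - 1*(-7)))) = 1/(537115*(-281865 - (-4 + 7))) = 1/(537115*(-281865 - 1*3)) = 1/(537115*(-281865 - 3)) = (1/537115)/(-281868) = (1/537115)*(-1/281868) = -1/151395530820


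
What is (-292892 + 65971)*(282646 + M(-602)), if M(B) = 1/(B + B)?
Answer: -77222528584143/1204 ≈ -6.4138e+10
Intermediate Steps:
M(B) = 1/(2*B)
(-292892 + 65971)*(282646 + M(-602)) = (-292892 + 65971)*(282646 + (1/2)/(-602)) = -226921*(282646 + (1/2)*(-1/602)) = -226921*(282646 - 1/1204) = -226921*340305783/1204 = -77222528584143/1204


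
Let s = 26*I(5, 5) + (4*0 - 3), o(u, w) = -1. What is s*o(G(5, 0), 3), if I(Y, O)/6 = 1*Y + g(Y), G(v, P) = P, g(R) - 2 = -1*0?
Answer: -1089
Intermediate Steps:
g(R) = 2 (g(R) = 2 - 1*0 = 2 + 0 = 2)
I(Y, O) = 12 + 6*Y (I(Y, O) = 6*(1*Y + 2) = 6*(Y + 2) = 6*(2 + Y) = 12 + 6*Y)
s = 1089 (s = 26*(12 + 6*5) + (4*0 - 3) = 26*(12 + 30) + (0 - 3) = 26*42 - 3 = 1092 - 3 = 1089)
s*o(G(5, 0), 3) = 1089*(-1) = -1089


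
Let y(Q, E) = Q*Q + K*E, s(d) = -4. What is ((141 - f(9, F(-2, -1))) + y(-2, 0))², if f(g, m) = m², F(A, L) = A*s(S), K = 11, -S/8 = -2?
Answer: 6561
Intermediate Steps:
S = 16 (S = -8*(-2) = 16)
F(A, L) = -4*A (F(A, L) = A*(-4) = -4*A)
y(Q, E) = Q² + 11*E (y(Q, E) = Q*Q + 11*E = Q² + 11*E)
((141 - f(9, F(-2, -1))) + y(-2, 0))² = ((141 - (-4*(-2))²) + ((-2)² + 11*0))² = ((141 - 1*8²) + (4 + 0))² = ((141 - 1*64) + 4)² = ((141 - 64) + 4)² = (77 + 4)² = 81² = 6561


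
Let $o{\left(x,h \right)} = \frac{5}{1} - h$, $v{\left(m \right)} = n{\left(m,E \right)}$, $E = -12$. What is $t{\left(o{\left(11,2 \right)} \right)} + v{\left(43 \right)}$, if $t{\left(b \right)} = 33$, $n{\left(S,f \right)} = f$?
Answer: $21$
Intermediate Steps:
$v{\left(m \right)} = -12$
$o{\left(x,h \right)} = 5 - h$ ($o{\left(x,h \right)} = 5 \cdot 1 - h = 5 - h$)
$t{\left(o{\left(11,2 \right)} \right)} + v{\left(43 \right)} = 33 - 12 = 21$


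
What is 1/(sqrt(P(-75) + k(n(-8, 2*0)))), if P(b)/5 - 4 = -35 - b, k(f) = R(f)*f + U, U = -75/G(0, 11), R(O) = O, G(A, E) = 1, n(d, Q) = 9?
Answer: sqrt(226)/226 ≈ 0.066519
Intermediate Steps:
U = -75 (U = -75/1 = -75*1 = -75)
k(f) = -75 + f**2 (k(f) = f*f - 75 = f**2 - 75 = -75 + f**2)
P(b) = -155 - 5*b (P(b) = 20 + 5*(-35 - b) = 20 + (-175 - 5*b) = -155 - 5*b)
1/(sqrt(P(-75) + k(n(-8, 2*0)))) = 1/(sqrt((-155 - 5*(-75)) + (-75 + 9**2))) = 1/(sqrt((-155 + 375) + (-75 + 81))) = 1/(sqrt(220 + 6)) = 1/(sqrt(226)) = sqrt(226)/226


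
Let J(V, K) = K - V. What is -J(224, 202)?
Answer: 22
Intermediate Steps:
-J(224, 202) = -(202 - 1*224) = -(202 - 224) = -1*(-22) = 22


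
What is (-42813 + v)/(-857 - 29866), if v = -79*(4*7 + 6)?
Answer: 45499/30723 ≈ 1.4809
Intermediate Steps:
v = -2686 (v = -79*(28 + 6) = -79*34 = -2686)
(-42813 + v)/(-857 - 29866) = (-42813 - 2686)/(-857 - 29866) = -45499/(-30723) = -45499*(-1/30723) = 45499/30723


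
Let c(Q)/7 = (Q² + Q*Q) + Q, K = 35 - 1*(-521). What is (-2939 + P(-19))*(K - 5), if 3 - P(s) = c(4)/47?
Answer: -76172444/47 ≈ -1.6207e+6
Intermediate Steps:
K = 556 (K = 35 + 521 = 556)
c(Q) = 7*Q + 14*Q² (c(Q) = 7*((Q² + Q*Q) + Q) = 7*((Q² + Q²) + Q) = 7*(2*Q² + Q) = 7*(Q + 2*Q²) = 7*Q + 14*Q²)
P(s) = -111/47 (P(s) = 3 - 7*4*(1 + 2*4)/47 = 3 - 7*4*(1 + 8)/47 = 3 - 7*4*9/47 = 3 - 252/47 = -111/47)
(-2939 + P(-19))*(K - 5) = (-2939 - 111/47)*(556 - 5) = -138244/47*551 = -76172444/47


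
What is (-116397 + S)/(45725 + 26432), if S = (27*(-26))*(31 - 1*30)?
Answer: -117099/72157 ≈ -1.6228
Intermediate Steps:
S = -702 (S = -702*(31 - 30) = -702*1 = -702)
(-116397 + S)/(45725 + 26432) = (-116397 - 702)/(45725 + 26432) = -117099/72157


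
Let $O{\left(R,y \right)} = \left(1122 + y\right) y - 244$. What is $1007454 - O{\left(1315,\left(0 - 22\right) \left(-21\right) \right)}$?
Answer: $275890$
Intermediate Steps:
$O{\left(R,y \right)} = -244 + y \left(1122 + y\right)$ ($O{\left(R,y \right)} = y \left(1122 + y\right) - 244 = -244 + y \left(1122 + y\right)$)
$1007454 - O{\left(1315,\left(0 - 22\right) \left(-21\right) \right)} = 1007454 - \left(-244 + \left(\left(0 - 22\right) \left(-21\right)\right)^{2} + 1122 \left(0 - 22\right) \left(-21\right)\right) = 1007454 - \left(-244 + \left(\left(-22\right) \left(-21\right)\right)^{2} + 1122 \left(\left(-22\right) \left(-21\right)\right)\right) = 1007454 - \left(-244 + 462^{2} + 1122 \cdot 462\right) = 1007454 - \left(-244 + 213444 + 518364\right) = 1007454 - 731564 = 275890$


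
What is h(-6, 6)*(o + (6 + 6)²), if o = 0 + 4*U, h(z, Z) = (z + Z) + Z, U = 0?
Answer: 864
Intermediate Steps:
h(z, Z) = z + 2*Z (h(z, Z) = (Z + z) + Z = z + 2*Z)
o = 0 (o = 0 + 4*0 = 0 + 0 = 0)
h(-6, 6)*(o + (6 + 6)²) = (-6 + 2*6)*(0 + (6 + 6)²) = (-6 + 12)*(0 + 12²) = 6*(0 + 144) = 6*144 = 864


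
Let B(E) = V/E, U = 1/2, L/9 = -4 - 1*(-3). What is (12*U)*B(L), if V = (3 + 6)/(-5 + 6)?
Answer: -6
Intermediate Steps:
L = -9 (L = 9*(-4 - 1*(-3)) = 9*(-4 + 3) = 9*(-1) = -9)
U = ½ ≈ 0.50000
V = 9 (V = 9/1 = 9*1 = 9)
B(E) = 9/E
(12*U)*B(L) = (12*(½))*(9/(-9)) = 6*(9*(-⅑)) = 6*(-1) = -6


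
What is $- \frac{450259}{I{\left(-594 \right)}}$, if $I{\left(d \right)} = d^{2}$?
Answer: $- \frac{450259}{352836} \approx -1.2761$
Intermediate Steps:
$- \frac{450259}{I{\left(-594 \right)}} = - \frac{450259}{\left(-594\right)^{2}} = - \frac{450259}{352836}$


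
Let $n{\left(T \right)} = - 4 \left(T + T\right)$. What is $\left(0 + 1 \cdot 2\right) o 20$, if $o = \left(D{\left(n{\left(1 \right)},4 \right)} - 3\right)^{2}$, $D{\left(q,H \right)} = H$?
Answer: $40$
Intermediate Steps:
$n{\left(T \right)} = - 8 T$ ($n{\left(T \right)} = - 4 \cdot 2 T = - 8 T$)
$o = 1$ ($o = \left(4 - 3\right)^{2} = 1^{2} = 1$)
$\left(0 + 1 \cdot 2\right) o 20 = \left(0 + 1 \cdot 2\right) 1 \cdot 20 = \left(0 + 2\right) 1 \cdot 20 = 2 \cdot 1 \cdot 20 = 2 \cdot 20 = 40$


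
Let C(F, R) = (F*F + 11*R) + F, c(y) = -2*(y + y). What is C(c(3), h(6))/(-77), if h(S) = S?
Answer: -18/7 ≈ -2.5714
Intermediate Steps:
c(y) = -4*y
C(F, R) = F + F² + 11*R (C(F, R) = (F² + 11*R) + F = F + F² + 11*R)
C(c(3), h(6))/(-77) = (-4*3 + (-4*3)² + 11*6)/(-77) = -(-12 + (-12)² + 66)/77 = -(-12 + 144 + 66)/77 = -1/77*198 = -18/7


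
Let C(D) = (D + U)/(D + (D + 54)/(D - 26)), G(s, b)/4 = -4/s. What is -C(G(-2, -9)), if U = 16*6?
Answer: -936/41 ≈ -22.829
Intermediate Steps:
G(s, b) = -16/s (G(s, b) = 4*(-4/s) = -16/s)
U = 96
C(D) = (96 + D)/(D + (54 + D)/(-26 + D)) (C(D) = (D + 96)/(D + (D + 54)/(D - 26)) = (96 + D)/(D + (54 + D)/(-26 + D)))
-C(G(-2, -9)) = -(-2496 + (-16/(-2))² + 70*(-16/(-2)))/(54 + (-16/(-2))² - (-400)/(-2)) = -(-2496 + (-16*(-½))² + 70*(-16*(-½)))/(54 + (-16*(-½))² - (-400)*(-1)/2) = -(-2496 + 8² + 70*8)/(54 + 8² - 25*8) = -(-2496 + 64 + 560)/(54 + 64 - 200) = -(-1872)/(-82) = -(-1)*(-1872)/82 = -1*936/41 = -936/41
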